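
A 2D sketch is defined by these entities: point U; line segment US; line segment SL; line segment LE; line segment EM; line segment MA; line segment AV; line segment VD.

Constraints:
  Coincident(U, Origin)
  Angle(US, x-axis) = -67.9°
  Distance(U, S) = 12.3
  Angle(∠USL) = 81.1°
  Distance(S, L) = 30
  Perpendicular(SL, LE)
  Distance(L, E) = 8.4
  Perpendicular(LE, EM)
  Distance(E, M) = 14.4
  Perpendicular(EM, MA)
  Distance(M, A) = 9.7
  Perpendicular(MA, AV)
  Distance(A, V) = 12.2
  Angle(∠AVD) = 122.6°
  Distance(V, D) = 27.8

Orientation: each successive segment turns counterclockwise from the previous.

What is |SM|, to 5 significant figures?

17.718

U is at the origin; US runs at -67.9° with length 12.3, so S = (4.6276, -11.396). ∠USL = 81.1° gives SL at 31.000° from the x-axis; with |SL| = 30.0, L = (30.343, 4.0548). The perpendicularity gives LE at right angles to SL, so LE runs at 121.00°; with |LE| = 8.4, E = (26.016, 11.255). LE ⟂ EM, so EM runs at -149.00°; with |EM| = 14.4, M = (13.673, 3.8385). Then |SM| = |M − S| = 17.718.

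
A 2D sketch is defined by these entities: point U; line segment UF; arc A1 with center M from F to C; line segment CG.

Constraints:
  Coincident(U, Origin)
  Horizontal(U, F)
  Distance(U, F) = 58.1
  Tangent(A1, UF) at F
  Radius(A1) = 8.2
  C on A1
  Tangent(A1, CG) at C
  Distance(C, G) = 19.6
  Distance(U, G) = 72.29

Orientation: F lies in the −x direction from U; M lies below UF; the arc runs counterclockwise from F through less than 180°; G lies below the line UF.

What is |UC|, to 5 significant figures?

66.775

U is at the origin; UF is horizontal with |UF| = 58.1 and F on the −x side, so F = (-58.100, 0.0000). Since A1 is tangent to UF there, MF ⟂ UF, so M = F + (0, -8.2) = (-58.100, -8.2000). Since MC ⟂ CG (tangency), |MG| = √(8.2² + 19.6²) = 21.246 regardless of where C sits on A1. So G lies on both circle(U, 72.29) and circle(M, 21.246); the below-UF intersection is G = (-66.825, -27.572). C is the foot of the tangent from G: C = (-66.297, -7.9789).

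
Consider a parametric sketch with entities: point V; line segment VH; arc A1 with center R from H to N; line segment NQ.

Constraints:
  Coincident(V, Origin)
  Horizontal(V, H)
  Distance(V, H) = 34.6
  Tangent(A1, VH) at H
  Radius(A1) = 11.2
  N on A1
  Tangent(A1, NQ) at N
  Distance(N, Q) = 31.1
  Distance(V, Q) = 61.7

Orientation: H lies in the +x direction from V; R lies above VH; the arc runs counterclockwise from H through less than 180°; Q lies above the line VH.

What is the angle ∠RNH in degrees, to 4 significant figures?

43.81°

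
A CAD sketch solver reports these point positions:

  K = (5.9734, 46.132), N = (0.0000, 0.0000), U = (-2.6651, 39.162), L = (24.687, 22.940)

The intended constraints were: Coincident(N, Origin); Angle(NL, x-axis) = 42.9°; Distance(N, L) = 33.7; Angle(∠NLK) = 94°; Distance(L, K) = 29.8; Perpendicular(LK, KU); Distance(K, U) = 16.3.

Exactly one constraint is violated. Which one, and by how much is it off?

Distance(K, U) = 16.3 — off by 5.20.

N = (0.00, 0.00) ✓; NL at 42.90° ✓; |NL| = 33.70 ✓; ∠NLK = 94.00° ✓; |LK| = 29.80 ✓; ∠(LK, KU) = 90.00° ✓; |KU| = 11.10 ✗.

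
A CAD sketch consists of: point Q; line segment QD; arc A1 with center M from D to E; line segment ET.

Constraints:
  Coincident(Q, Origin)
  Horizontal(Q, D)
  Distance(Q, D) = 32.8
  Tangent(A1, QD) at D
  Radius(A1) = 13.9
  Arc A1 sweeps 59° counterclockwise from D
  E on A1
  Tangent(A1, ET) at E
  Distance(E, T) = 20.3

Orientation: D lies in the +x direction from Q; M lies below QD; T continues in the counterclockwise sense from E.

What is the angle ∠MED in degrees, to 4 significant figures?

60.50°

Q is at the origin; QD is horizontal with |QD| = 32.8 and D on the +x side, so D = (32.80, 0.000). Tangency of A1 to QD means the radius MD is perpendicular to QD, so M = D + (0, -13.9) = (32.80, -13.90). On A1, D sits at bearing 90° from M; a 59° counterclockwise sweep puts E at bearing 149°, so E = M + 13.9·(cos 149°, sin 149°) = (20.89, -6.741). Then cos ∠MED = EM·ED / (|EM||ED|), giving 60.50°.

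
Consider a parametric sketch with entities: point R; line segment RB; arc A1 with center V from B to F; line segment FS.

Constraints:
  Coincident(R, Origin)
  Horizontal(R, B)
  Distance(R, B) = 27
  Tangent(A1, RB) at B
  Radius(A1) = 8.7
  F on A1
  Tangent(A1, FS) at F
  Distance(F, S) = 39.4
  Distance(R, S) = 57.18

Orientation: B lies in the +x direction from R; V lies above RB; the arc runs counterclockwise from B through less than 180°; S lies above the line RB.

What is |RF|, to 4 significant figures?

36.99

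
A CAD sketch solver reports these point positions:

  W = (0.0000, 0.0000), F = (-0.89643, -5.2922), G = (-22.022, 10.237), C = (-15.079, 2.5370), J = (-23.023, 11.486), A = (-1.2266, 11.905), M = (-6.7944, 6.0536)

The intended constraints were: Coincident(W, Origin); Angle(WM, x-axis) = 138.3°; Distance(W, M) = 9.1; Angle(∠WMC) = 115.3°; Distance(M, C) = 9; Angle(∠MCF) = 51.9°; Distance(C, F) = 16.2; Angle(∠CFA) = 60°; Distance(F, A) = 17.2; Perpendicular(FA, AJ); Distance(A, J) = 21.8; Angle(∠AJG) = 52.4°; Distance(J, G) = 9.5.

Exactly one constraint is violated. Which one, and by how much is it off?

Distance(J, G) = 9.5 — off by 7.90.

W = (0.00, 0.00) ✓; WM at 138.3° ✓; |WM| = 9.100 ✓; ∠WMC = 115.3° ✓; |MC| = 9.000 ✓; ∠MCF = 51.90° ✓; |CF| = 16.20 ✓; ∠CFA = 60.00° ✓; |FA| = 17.20 ✓; ∠(FA, AJ) = 90.00° ✓; |AJ| = 21.80 ✓; ∠AJG = 52.39° ✓; |JG| = 1.601 ✗.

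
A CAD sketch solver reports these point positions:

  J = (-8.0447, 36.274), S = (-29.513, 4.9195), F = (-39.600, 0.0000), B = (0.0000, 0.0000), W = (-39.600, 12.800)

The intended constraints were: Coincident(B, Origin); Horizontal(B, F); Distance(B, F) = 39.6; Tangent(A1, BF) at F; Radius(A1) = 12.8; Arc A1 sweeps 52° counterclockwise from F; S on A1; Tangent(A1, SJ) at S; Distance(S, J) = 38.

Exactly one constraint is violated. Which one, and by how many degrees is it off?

Tangent(A1, SJ) at S — off by 3.60°.

B = (0.00, 0.00) ✓; B.y = 0.00, F.y = 0.00 ✓; |BF| = 39.60 ✓; ∠(WF, FB) = 90.00° ✓; |WF| = 12.80 ✓; bearing(W→S) − bearing(W→F) = 52.00° ✓; |WS| = 12.80 ✓; ∠(WS, SJ) = 86.40° ✗; |SJ| = 38.00 ✓.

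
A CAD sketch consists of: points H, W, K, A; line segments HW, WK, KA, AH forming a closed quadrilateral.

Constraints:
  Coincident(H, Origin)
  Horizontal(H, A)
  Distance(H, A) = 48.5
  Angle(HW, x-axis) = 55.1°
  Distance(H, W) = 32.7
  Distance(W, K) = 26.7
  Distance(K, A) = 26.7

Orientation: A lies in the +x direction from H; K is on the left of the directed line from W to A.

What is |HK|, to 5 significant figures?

52.585

H is at the origin; HA is horizontal with |HA| = 48.5 and A in +x, so A = (48.5, 0). HW runs at 55.1° with |HW| = 32.7, so W = (18.709, 26.819). K is determined by |WK| = 26.7 and |KA| = 26.7 together: it lies at the intersection of circle(W, 26.7) and circle(A, 26.7). With |WA| = 40.084, the foot of the radical line on WA is 20.042 from W and the perpendicular offset is √(26.7² − 20.042²) = 17.641. Taking the left-of-WA solution: K = (45.407, 26.520).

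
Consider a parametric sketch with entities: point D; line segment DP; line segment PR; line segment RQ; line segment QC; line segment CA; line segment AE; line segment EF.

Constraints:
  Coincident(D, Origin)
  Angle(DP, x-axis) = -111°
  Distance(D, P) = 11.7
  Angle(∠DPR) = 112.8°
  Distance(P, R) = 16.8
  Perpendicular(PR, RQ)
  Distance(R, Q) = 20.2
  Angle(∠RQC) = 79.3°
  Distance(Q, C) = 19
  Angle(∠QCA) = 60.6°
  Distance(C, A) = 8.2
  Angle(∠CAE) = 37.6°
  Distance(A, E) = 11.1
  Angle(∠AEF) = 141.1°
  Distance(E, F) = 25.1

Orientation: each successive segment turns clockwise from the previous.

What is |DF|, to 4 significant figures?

30.91

D is at the origin; DP runs at -111.0° with length 11.7, so P = (-4.193, -10.92). ∠DPR = 112.8° gives PR at -178.2° from the x-axis; with |PR| = 16.8, R = (-20.98, -11.45). The perpendicularity gives RQ at right angles to PR, so RQ runs at 91.80°; with |RQ| = 20.2, Q = (-21.62, 8.739). ∠RQC = 79.3° gives QC at -8.900° from the x-axis; with |QC| = 19.0, C = (-2.848, 5.800). ∠QCA = 60.6° gives CA at -128.3° from the x-axis; with |CA| = 8.2, A = (-7.930, -0.6352). ∠CAE = 37.6° gives AE at 89.30° from the x-axis; with |AE| = 11.1, E = (-7.794, 10.46). ∠AEF = 141.1° gives EF at 50.40° from the x-axis; with |EF| = 25.1, F = (8.205, 29.80). Then |DF| = |F − D| = 30.91.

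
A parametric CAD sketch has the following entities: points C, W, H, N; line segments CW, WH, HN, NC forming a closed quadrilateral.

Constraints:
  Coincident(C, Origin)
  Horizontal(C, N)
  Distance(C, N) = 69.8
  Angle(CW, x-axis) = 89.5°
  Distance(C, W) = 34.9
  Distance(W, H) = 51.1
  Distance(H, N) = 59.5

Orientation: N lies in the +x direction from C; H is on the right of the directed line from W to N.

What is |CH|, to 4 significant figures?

19.17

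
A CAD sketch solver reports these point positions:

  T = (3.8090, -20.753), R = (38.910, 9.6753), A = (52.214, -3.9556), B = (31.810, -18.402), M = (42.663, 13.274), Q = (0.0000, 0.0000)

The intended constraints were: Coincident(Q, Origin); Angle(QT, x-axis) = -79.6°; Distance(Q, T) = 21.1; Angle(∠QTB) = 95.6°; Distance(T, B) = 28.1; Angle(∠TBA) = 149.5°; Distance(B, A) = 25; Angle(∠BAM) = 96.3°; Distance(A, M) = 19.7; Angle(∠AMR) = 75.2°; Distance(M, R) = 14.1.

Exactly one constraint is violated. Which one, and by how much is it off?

Distance(M, R) = 14.1 — off by 8.90.

Q = (0.00, 0.00) ✓; QT at -79.60° ✓; |QT| = 21.10 ✓; ∠QTB = 95.60° ✓; |TB| = 28.10 ✓; ∠TBA = 149.5° ✓; |BA| = 25.00 ✓; ∠BAM = 96.30° ✓; |AM| = 19.70 ✓; ∠AMR = 75.20° ✓; |MR| = 5.200 ✗.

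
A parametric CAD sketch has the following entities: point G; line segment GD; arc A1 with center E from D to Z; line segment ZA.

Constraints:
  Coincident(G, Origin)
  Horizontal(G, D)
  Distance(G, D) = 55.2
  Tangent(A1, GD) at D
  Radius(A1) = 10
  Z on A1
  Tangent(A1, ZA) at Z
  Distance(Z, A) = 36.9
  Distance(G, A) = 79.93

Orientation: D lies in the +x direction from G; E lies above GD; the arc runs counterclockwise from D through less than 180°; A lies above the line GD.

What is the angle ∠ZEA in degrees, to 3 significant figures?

74.8°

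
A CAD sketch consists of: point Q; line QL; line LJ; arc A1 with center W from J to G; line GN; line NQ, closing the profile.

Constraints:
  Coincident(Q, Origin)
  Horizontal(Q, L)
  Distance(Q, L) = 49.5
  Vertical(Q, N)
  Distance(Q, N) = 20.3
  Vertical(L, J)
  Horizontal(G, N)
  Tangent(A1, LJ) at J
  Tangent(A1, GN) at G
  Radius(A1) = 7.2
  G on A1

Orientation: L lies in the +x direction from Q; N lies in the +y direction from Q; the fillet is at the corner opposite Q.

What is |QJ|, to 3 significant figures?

51.2

Q is at the origin; QL is horizontal with |QL| = 49.5 and L on the +x side, so L = (49.5, 0.00). Q and N share the same x with |QN| = 20.3 and N on the +y side, so N = (0.00, 20.3). The virtual corner opposite Q is at (49.5, 20.3). Tangency of A1 to LJ means the radius WJ is perpendicular to LJ and tangency of A1 to GN means the radius WG is perpendicular to GN, with radius 7.2, so the center W sits 7.2 in from both sides at W = (42.3, 13.1). That places the tangent points at J = (49.5, 13.1) on LJ and G = (42.3, 20.3) on GN. Then |QJ| = |J − Q| = 51.2.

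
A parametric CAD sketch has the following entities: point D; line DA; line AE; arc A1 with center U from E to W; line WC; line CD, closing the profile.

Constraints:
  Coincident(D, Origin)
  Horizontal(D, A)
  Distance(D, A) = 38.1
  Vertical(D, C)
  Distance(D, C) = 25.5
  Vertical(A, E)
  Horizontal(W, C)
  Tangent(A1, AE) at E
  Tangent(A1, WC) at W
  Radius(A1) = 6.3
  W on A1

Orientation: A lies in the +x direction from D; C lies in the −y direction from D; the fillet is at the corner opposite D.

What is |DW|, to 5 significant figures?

40.761

D is at the origin; D and A share the same y with |DA| = 38.1 and A on the +x side, so A = (38.100, 0.0000). D and C share the same x with |DC| = 25.5 and C on the −y side, so C = (0.0000, -25.500). The virtual corner opposite D is at (38.100, -25.500). A1 meets AE tangentially, so UE is at right angles to AE and A1 meets WC tangentially, so UW is at right angles to WC, with radius 6.3, so the center U sits 6.3 in from both sides at U = (31.800, -19.200). That places the tangent points at E = (38.100, -19.200) on AE and W = (31.800, -25.500) on WC. Then |DW| = |W − D| = 40.761.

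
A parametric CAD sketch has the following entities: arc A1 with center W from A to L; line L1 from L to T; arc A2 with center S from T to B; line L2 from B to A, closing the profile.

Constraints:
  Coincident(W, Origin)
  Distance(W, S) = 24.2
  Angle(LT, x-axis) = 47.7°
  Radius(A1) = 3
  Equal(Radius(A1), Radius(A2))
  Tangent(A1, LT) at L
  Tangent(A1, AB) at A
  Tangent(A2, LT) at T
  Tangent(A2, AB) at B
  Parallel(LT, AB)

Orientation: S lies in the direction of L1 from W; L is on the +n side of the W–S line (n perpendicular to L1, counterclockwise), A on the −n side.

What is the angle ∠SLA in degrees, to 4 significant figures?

82.93°

The slot axis is L1's direction at 47.7°, so u = (cos 47.7°, sin 47.7°) = (0.6730, 0.7396) and n = (−sin 47.7°, cos 47.7°) = (-0.7396, 0.6730). W is at the origin and S lies 24.2 along u from W, so S = 24.2·u = (16.29, 17.90). Tangency of A1 to both parallel lines with radius 3.0 puts L and A at W ± 3.0·n: L = (-2.219, 2.019), A = (2.219, -2.019). Then cos ∠SLA = LS·LA / (|LS||LA|), giving 82.93°.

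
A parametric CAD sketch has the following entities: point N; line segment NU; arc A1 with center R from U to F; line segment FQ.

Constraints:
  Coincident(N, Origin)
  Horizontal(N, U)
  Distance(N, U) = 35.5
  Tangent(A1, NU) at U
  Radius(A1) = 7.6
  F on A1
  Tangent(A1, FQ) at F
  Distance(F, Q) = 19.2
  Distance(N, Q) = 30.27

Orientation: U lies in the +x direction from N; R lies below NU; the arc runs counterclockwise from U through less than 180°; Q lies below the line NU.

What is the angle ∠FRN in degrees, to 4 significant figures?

11.93°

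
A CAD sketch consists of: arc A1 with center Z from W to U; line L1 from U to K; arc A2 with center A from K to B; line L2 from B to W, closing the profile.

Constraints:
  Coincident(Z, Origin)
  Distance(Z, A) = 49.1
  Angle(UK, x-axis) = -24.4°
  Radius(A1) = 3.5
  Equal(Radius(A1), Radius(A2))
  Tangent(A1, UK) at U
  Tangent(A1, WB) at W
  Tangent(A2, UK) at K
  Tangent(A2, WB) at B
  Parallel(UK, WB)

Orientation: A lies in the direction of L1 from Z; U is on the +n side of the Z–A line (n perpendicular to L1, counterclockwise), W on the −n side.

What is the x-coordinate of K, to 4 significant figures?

46.16

Tangency of A1 to both parallel lines with radius 3.5 puts U and W at Z ± 3.5·n: U = (1.446, 3.187), W = (-1.446, -3.187). Equal radii place K and B the same way about A: K = A + 3.5·n = (46.16, -17.10), B = A − 3.5·n = (43.27, -23.47). So K.x = 46.16.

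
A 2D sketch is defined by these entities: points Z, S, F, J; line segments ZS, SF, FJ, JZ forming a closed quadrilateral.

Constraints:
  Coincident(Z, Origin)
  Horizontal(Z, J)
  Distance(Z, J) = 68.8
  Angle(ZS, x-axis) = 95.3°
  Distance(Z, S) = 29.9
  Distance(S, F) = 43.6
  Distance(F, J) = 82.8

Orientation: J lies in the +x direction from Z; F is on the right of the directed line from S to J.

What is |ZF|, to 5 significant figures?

18.130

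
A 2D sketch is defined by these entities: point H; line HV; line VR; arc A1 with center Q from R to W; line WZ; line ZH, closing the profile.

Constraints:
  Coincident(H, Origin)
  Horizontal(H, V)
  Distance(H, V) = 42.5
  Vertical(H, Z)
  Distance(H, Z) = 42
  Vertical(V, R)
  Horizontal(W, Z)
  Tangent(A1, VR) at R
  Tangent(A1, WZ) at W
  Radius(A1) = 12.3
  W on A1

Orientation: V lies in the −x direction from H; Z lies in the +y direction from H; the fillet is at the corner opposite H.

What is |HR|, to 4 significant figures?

51.85

The virtual corner opposite H is at (-42.50, 42.00). The tangent condition forces QR to be normal to VR and since A1 is tangent to WZ there, QW ⟂ WZ, with radius 12.3, so the center Q sits 12.3 in from both sides at Q = (-30.20, 29.70). That places the tangent points at R = (-42.50, 29.70) on VR and W = (-30.20, 42.00) on WZ. Then |HR| = |R − H| = 51.85.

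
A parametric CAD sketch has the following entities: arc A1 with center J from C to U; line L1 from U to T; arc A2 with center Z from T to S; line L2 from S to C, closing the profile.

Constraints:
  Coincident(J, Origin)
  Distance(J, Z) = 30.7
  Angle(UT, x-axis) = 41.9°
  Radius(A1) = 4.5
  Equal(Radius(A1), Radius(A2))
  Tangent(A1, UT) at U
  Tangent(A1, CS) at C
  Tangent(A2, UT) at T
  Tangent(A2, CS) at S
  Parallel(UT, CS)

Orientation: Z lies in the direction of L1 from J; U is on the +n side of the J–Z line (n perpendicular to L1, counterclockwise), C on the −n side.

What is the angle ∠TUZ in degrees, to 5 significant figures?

8.3390°

The slot axis is L1's direction at 41.9°, so u = (cos 41.9°, sin 41.9°) = (0.74431, 0.66783) and n = (−sin 41.9°, cos 41.9°) = (-0.66783, 0.74431). J is at the origin and Z lies 30.7 along u from J, so Z = 30.7·u = (22.850, 20.502). Tangency of A1 to both parallel lines with radius 4.5 puts U and C at J ± 4.5·n: U = (-3.0052, 3.3494), C = (3.0052, -3.3494). Equal radii place T and S the same way about Z: T = Z + 4.5·n = (19.845, 23.852), S = Z − 4.5·n = (25.856, 17.153). Then cos ∠TUZ = UT·UZ / (|UT||UZ|), giving 8.3390°.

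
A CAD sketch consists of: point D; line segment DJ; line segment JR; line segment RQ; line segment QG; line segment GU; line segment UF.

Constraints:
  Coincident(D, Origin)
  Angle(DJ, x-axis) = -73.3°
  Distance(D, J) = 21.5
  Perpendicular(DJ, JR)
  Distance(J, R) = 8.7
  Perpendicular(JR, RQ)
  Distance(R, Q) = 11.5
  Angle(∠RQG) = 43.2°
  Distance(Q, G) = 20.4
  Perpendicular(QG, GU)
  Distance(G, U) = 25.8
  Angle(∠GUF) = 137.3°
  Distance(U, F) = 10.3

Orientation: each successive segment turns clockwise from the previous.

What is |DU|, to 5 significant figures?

44.636

∠RQG = 43.2° gives QG at -30.100° from the x-axis; with |QG| = 20.4, G = (12.190, -22.309). QG is perpendicular to GU, so GU runs at -120.10°; with |GU| = 25.8, U = (-0.74934, -44.630). Then |DU| = |U − D| = 44.636.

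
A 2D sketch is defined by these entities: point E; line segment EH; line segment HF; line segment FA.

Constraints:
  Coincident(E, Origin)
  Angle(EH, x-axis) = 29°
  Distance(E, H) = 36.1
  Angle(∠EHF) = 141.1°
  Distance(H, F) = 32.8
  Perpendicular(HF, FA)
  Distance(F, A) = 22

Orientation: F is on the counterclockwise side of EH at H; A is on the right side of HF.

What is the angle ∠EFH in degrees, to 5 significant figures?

20.419°

E is at the origin; EH runs at 29.0° with length 36.1, so H = 36.1·(cos 29.0°, sin 29.0°) = (31.574, 17.502). ∠EHF = 141.1°, so HF runs at 29.0° + (180° − 141.1°) = 67.900° from the x-axis; with |HF| = 32.8, F = H + 32.8·(cos 67.900°, sin 67.900°) = (43.914, 47.892). Then cos ∠EFH = FE·FH / (|FE||FH|), giving 20.419°.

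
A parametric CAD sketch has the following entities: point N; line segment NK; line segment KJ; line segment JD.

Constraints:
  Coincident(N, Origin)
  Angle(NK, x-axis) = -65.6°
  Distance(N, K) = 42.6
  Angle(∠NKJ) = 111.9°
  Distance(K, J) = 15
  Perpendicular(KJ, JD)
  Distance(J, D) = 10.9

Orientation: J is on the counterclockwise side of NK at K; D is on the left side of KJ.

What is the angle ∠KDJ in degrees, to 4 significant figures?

54.00°

N is at the origin; NK runs at -65.6° with length 42.6, so K = 42.6·(cos -65.6°, sin -65.6°) = (17.60, -38.80). ∠NKJ = 111.9°, so KJ runs at -65.6° + (180° − 111.9°) = 2.500° from the x-axis; with |KJ| = 15.0, J = K + 15.0·(cos 2.500°, sin 2.500°) = (32.58, -38.14). KJ is perpendicular to JD; with |JD| = 10.9 on the left of KJ, D = J + 10.9·(-0.04362, 0.9990) = (32.11, -27.25). Then cos ∠KDJ = DK·DJ / (|DK||DJ|), giving 54.00°.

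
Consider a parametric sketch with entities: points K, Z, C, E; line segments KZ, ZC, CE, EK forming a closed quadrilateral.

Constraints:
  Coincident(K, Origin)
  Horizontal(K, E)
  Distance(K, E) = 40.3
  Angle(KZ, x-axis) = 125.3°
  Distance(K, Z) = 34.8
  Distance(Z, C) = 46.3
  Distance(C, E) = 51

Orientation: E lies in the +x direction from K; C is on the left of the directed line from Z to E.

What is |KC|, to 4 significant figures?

52.46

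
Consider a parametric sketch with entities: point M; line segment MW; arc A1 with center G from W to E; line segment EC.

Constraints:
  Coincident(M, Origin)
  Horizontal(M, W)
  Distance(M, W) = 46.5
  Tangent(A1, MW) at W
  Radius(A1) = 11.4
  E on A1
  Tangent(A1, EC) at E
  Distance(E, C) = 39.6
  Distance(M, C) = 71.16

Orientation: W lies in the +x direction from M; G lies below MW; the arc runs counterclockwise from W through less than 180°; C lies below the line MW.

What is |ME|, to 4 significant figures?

38.66

Checks: M = (0.00, 0.00) ✓; |GE| = 11.40 ✓; ∠(GE, EC) = 90.00° ✓; |EC| = 39.60 ✓; |MC| = 71.16 ✓.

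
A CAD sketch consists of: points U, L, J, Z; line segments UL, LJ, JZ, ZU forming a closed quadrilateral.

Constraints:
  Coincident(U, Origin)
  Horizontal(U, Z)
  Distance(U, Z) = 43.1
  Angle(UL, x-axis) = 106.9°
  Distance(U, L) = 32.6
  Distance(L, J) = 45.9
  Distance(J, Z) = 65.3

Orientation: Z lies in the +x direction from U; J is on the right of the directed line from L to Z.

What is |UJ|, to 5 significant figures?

24.708

Checks: |LJ| = 45.90 ✓; |JZ| = 65.30 ✓.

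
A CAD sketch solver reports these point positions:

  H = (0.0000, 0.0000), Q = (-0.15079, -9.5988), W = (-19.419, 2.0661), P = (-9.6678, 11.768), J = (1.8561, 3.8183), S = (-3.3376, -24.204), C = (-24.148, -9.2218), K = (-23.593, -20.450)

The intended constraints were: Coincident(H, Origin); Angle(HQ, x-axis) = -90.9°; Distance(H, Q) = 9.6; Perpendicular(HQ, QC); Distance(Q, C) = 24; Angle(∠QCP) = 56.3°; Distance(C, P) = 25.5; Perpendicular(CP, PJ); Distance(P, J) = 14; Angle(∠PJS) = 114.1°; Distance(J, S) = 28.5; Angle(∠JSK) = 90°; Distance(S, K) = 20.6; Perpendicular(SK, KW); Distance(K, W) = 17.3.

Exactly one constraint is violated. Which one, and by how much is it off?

Distance(K, W) = 17.3 — off by 5.60.

H = (0.00, 0.00) ✓; HQ at -90.90° ✓; |HQ| = 9.600 ✓; ∠(HQ, QC) = 90.00° ✓; |QC| = 24.00 ✓; ∠QCP = 56.30° ✓; |CP| = 25.50 ✓; ∠(CP, PJ) = 90.00° ✓; |PJ| = 14.00 ✓; ∠PJS = 114.1° ✓; |JS| = 28.50 ✓; ∠JSK = 90.00° ✓; |SK| = 20.60 ✓; ∠(SK, KW) = 90.00° ✓; |KW| = 22.90 ✗.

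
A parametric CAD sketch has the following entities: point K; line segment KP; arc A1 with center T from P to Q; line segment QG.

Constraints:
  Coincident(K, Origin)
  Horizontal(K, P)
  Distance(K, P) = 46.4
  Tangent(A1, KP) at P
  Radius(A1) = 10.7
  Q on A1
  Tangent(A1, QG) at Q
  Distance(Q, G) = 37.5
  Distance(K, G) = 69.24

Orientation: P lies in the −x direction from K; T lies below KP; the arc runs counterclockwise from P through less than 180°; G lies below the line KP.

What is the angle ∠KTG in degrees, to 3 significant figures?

106°

Checks: |TQ| = 10.70 ✓; ∠(TQ, QG) = 90.00° ✓; |QG| = 37.50 ✓; |KG| = 69.24 ✓.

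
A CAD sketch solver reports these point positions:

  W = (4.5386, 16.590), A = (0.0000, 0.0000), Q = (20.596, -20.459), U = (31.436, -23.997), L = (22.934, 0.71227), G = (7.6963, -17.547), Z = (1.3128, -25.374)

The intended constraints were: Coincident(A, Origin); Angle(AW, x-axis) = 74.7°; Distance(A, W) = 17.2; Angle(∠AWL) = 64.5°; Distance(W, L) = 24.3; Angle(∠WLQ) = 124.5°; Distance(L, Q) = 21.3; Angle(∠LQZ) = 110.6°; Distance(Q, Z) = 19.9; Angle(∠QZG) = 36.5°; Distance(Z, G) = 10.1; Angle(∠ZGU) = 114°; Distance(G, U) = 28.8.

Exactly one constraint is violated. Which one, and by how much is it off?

Distance(G, U) = 28.8 — off by 4.20.

A = (0.00, 0.00) ✓; AW at 74.70° ✓; |AW| = 17.20 ✓; ∠AWL = 64.50° ✓; |WL| = 24.30 ✓; ∠WLQ = 124.5° ✓; |LQ| = 21.30 ✓; ∠LQZ = 110.6° ✓; |QZ| = 19.90 ✓; ∠QZG = 36.50° ✓; |ZG| = 10.10 ✓; ∠ZGU = 114.0° ✓; |GU| = 24.60 ✗.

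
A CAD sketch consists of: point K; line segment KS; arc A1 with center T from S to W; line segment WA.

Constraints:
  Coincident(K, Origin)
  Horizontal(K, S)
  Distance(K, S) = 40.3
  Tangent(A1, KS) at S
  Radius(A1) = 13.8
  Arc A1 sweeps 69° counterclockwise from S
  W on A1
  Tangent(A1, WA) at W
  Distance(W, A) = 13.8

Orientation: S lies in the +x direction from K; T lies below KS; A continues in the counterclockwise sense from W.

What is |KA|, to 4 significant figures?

31.26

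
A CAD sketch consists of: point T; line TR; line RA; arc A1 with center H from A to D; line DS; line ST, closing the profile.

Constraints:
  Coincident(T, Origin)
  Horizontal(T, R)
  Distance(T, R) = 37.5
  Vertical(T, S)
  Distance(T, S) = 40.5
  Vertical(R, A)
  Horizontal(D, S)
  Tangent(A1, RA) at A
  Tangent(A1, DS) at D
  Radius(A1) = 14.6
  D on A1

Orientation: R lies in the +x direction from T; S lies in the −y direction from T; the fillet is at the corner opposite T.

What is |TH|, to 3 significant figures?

34.6

T is at the origin; T and R share the same y with |TR| = 37.5 and R on the +x side, so R = (37.5, 0.00). TS is vertical with |TS| = 40.5 and S on the −y side, so S = (0.00, -40.5). The virtual corner opposite T is at (37.5, -40.5). Since A1 is tangent to RA there, HA ⟂ RA and A1 meets DS tangentially, so HD is at right angles to DS, with radius 14.6, so the center H sits 14.6 in from both sides at H = (22.9, -25.9). Then |TH| = |H − T| = 34.6.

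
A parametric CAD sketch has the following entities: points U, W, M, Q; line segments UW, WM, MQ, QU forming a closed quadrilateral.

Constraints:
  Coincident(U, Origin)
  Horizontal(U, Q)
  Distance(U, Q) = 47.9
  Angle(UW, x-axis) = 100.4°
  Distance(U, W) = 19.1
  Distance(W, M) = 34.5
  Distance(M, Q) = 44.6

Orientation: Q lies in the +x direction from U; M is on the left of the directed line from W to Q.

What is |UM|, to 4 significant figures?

45.73

Checks: |WM| = 34.50 ✓; |MQ| = 44.60 ✓.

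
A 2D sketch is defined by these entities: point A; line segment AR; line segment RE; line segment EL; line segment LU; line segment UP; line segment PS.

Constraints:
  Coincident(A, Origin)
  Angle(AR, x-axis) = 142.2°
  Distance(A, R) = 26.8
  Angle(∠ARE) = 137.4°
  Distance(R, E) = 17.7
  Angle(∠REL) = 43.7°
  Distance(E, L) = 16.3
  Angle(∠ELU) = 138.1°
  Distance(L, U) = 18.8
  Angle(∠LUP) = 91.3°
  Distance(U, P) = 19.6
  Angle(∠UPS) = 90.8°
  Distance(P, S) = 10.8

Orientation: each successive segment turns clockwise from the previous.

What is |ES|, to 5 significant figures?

22.508

A is at the origin; AR runs at 142.2° with length 26.8, so R = (-21.176, 16.426). ∠ARE = 137.4° gives RE at 99.600° from the x-axis; with |RE| = 17.7, E = (-24.128, 33.878). ∠REL = 43.7° gives EL at -36.700° from the x-axis; with |EL| = 16.3, L = (-11.059, 24.137). ∠ELU = 138.1° gives LU at -78.600° from the x-axis; with |LU| = 18.8, U = (-7.3431, 5.7077). ∠LUP = 91.3° gives UP at -167.30° from the x-axis; with |UP| = 19.6, P = (-26.464, 1.3987). ∠UPS = 90.8° gives PS at 103.50° from the x-axis; with |PS| = 10.8, S = (-28.985, 11.900). Then |ES| = |S − E| = 22.508.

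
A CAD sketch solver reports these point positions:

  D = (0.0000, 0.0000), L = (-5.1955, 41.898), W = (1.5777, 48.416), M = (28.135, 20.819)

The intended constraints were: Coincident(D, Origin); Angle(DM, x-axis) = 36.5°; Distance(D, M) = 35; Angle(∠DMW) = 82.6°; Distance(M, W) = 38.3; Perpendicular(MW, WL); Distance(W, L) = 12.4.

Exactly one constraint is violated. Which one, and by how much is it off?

Distance(W, L) = 12.4 — off by 3.00.

D = (0.00, 0.00) ✓; DM at 36.50° ✓; |DM| = 35.00 ✓; ∠DMW = 82.60° ✓; |MW| = 38.30 ✓; ∠(MW, WL) = 90.00° ✓; |WL| = 9.400 ✗.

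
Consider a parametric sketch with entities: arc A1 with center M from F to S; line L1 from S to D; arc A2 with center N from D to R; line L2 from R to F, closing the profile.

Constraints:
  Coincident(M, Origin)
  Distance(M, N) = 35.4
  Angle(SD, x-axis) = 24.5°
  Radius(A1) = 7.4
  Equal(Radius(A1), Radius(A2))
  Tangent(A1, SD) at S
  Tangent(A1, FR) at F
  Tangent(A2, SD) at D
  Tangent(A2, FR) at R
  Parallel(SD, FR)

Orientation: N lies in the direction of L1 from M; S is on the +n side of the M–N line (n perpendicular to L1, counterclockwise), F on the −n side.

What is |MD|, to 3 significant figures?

36.2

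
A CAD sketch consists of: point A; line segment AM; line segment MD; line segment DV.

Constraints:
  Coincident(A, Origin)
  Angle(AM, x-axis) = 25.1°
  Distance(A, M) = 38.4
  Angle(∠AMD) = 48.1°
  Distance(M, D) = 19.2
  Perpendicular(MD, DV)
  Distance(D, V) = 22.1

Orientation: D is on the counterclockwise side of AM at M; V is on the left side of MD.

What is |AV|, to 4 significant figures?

9.140

A is at the origin; AM runs at 25.1° with length 38.4, so M = 38.4·(cos 25.1°, sin 25.1°) = (34.77, 16.29). ∠AMD = 48.1°, so MD runs at 25.1° + (180° − 48.1°) = 157.0° from the x-axis; with |MD| = 19.2, D = M + 19.2·(cos 157.0°, sin 157.0°) = (17.10, 23.79). The perpendicularity gives DV at right angles to MD; with |DV| = 22.1 on the left of MD, V = D + 22.1·(-0.3907, -0.9205) = (8.465, 3.448). Then |AV| = |V − A| = 9.140.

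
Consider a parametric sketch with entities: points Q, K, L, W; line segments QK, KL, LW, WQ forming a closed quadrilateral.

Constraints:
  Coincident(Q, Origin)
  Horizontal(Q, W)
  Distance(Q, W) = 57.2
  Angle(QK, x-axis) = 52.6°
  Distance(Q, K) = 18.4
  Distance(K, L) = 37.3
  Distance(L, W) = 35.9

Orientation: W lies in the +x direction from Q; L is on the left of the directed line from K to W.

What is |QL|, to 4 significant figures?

54.73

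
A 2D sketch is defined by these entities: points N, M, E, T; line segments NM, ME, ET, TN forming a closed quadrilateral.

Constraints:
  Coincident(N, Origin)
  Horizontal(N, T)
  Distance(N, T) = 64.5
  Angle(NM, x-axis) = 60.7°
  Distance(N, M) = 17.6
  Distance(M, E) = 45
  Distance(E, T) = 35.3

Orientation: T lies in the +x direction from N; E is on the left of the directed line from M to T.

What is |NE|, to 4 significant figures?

59.78

N is at the origin; NT is horizontal with |NT| = 64.5 and T in +x, so T = (64.5, 0). NM runs at 60.7° with |NM| = 17.6, so M = (8.613, 15.35). E is determined by |ME| = 45.0 and |ET| = 35.3 together: it lies at the intersection of circle(M, 45.0) and circle(T, 35.3). With |MT| = 57.96, the foot of the radical line on MT is 35.70 from M and the perpendicular offset is √(45.0² − 35.70²) = 27.40. Taking the left-of-MT solution: E = (50.29, 32.31).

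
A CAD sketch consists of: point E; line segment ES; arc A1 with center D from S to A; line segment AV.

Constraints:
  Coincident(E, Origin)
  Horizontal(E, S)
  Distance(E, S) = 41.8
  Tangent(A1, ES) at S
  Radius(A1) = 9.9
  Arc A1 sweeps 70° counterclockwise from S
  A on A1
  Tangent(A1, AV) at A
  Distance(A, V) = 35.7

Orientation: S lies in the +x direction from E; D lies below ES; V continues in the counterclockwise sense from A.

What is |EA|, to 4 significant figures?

33.14

E is at the origin; ES is horizontal with |ES| = 41.8 and S on the +x side, so S = (41.80, 0.000). Tangency of A1 to ES means the radius DS is perpendicular to ES, so D = S + (0, -9.9) = (41.80, -9.900). On A1, S sits at bearing 90° from D; a 70° counterclockwise sweep puts A at bearing 160°, so A = D + 9.9·(cos 160°, sin 160°) = (32.50, -6.514). Then |EA| = |A − E| = 33.14.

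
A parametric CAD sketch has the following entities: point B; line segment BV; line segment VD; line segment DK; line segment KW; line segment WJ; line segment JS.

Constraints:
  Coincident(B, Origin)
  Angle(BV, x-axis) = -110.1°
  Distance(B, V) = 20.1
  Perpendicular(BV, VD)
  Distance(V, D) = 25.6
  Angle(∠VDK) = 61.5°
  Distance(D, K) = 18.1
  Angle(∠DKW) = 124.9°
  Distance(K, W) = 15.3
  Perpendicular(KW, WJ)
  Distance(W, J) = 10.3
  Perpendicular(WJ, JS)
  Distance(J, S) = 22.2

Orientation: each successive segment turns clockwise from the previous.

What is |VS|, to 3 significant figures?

23.2

B is at the origin; BV runs at -110.1° with length 20.1, so V = (-6.91, -18.9). The perpendicularity gives VD at right angles to BV, so VD runs at 160°; with |VD| = 25.6, D = (-30.9, -10.1). ∠VDK = 61.5° gives DK at 41.4° from the x-axis; with |DK| = 18.1, K = (-17.4, 1.89). ∠DKW = 124.9° gives KW at -13.7° from the x-axis; with |KW| = 15.3, W = (-2.51, -1.73). The perpendicularity gives WJ at right angles to KW, so WJ runs at -104°; with |WJ| = 10.3, J = (-4.95, -11.7). WJ ⟂ JS, so JS runs at 166°; with |JS| = 22.2, S = (-26.5, -6.48). Then |VS| = |S − V| = 23.2.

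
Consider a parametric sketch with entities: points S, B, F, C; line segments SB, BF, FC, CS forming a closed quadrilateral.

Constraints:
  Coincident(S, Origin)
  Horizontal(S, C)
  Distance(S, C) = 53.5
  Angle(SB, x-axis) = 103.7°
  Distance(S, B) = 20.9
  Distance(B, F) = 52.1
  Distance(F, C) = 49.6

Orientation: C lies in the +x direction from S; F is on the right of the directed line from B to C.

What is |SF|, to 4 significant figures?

31.42

Checks: |BF| = 52.10 ✓; |FC| = 49.60 ✓.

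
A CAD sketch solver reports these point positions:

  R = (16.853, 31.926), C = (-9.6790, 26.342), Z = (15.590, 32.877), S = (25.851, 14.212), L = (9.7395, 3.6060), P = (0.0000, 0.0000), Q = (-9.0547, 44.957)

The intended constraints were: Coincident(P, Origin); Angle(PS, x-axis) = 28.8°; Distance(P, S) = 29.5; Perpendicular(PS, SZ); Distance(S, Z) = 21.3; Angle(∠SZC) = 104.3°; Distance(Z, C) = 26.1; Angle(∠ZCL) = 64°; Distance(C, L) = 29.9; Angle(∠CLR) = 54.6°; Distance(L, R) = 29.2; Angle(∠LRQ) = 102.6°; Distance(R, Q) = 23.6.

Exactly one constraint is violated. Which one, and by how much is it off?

Distance(R, Q) = 23.6 — off by 5.40.

P = (0.00, 0.00) ✓; PS at 28.80° ✓; |PS| = 29.50 ✓; ∠(PS, SZ) = 90.00° ✓; |SZ| = 21.30 ✓; ∠SZC = 104.3° ✓; |ZC| = 26.10 ✓; ∠ZCL = 64.00° ✓; |CL| = 29.90 ✓; ∠CLR = 54.60° ✓; |LR| = 29.20 ✓; ∠LRQ = 102.6° ✓; |RQ| = 29.00 ✗.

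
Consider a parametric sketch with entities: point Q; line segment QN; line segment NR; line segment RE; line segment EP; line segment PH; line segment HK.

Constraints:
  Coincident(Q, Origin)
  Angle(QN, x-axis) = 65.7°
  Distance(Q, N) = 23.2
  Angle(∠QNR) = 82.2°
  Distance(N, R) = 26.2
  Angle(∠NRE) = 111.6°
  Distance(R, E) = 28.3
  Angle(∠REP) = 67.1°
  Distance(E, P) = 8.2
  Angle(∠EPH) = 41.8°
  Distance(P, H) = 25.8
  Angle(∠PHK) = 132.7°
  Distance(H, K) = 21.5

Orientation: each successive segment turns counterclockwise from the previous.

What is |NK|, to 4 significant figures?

70.40

∠EPH = 41.8° gives PH at 123.0° from the x-axis; with |PH| = 25.8, H = (-39.17, 25.80). ∠PHK = 132.7° gives HK at 170.3° from the x-axis; with |HK| = 21.5, K = (-60.37, 29.43). Then |NK| = |K − N| = 70.40.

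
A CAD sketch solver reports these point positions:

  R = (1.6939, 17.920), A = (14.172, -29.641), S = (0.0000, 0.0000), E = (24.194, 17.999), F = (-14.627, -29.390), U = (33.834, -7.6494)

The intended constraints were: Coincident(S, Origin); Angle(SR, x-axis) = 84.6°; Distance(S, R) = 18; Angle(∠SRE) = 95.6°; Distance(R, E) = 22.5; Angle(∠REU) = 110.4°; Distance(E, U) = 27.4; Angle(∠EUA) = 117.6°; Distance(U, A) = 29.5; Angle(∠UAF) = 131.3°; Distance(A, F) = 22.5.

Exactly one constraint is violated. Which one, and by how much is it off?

Distance(A, F) = 22.5 — off by 6.30.

S = (0.00, 0.00) ✓; SR at 84.60° ✓; |SR| = 18.00 ✓; ∠SRE = 95.60° ✓; |RE| = 22.50 ✓; ∠REU = 110.4° ✓; |EU| = 27.40 ✓; ∠EUA = 117.6° ✓; |UA| = 29.50 ✓; ∠UAF = 131.3° ✓; |AF| = 28.80 ✗.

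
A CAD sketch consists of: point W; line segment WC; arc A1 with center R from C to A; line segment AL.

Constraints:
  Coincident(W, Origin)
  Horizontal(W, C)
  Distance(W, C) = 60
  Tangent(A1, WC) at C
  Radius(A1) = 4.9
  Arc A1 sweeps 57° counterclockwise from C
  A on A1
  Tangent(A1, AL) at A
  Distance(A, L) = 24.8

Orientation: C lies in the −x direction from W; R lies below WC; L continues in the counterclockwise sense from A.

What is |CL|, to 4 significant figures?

29.00

On A1, C sits at bearing 90° from R; a 57° counterclockwise sweep puts A at bearing 147°, so A = R + 4.9·(cos 147°, sin 147°) = (-64.11, -2.231). Since A1 is tangent to AL there, RA ⟂ AL, so AL runs along (−sin 147°, cos 147°); with |AL| = 24.8, L = (-77.62, -23.03). Then |CL| = |L − C| = 29.00.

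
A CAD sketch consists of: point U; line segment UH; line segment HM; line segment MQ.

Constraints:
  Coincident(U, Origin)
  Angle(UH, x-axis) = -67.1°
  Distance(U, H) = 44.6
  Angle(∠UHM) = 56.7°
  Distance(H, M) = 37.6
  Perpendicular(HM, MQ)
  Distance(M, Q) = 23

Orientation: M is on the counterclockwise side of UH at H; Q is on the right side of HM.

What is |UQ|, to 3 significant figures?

61.7

U is at the origin; UH runs at -67.1° with length 44.6, so H = 44.6·(cos -67.1°, sin -67.1°) = (17.4, -41.1). ∠UHM = 56.7°, so HM runs at -67.1° + (180° − 56.7°) = 56.2° from the x-axis; with |HM| = 37.6, M = H + 37.6·(cos 56.2°, sin 56.2°) = (38.3, -9.84). The perpendicularity gives MQ at right angles to HM; with |MQ| = 23.0 on the right of HM, Q = M + 23.0·(0.831, -0.556) = (57.4, -22.6). Then |UQ| = |Q − U| = 61.7.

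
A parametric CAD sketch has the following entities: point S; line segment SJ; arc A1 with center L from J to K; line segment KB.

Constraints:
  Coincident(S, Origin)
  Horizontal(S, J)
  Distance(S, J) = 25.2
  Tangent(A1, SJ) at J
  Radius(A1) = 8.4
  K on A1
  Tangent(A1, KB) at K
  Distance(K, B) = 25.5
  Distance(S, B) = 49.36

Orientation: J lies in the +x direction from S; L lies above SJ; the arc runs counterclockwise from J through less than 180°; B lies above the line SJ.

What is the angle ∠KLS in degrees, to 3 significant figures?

153°

Checks: |LK| = 8.400 ✓; ∠(LK, KB) = 90.00° ✓; |KB| = 25.50 ✓; |SB| = 49.36 ✓.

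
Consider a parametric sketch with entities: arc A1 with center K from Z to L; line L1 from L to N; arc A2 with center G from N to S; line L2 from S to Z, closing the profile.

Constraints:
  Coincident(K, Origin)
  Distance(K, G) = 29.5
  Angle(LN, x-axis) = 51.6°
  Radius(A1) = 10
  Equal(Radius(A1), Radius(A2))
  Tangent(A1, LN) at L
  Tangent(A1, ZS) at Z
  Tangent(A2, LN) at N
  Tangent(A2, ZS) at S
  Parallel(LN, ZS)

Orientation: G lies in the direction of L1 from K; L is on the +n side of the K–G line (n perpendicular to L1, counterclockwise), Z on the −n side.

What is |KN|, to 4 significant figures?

31.15

The slot axis is L1's direction at 51.6°, so u = (cos 51.6°, sin 51.6°) = (0.6211, 0.7837) and n = (−sin 51.6°, cos 51.6°) = (-0.7837, 0.6211). K is at the origin and G lies 29.5 along u from K, so G = 29.5·u = (18.32, 23.12). Tangency of A1 to both parallel lines with radius 10.0 puts L and Z at K ± 10.0·n: L = (-7.837, 6.211), Z = (7.837, -6.211). Equal radii place N and S the same way about G: N = G + 10.0·n = (10.49, 29.33), S = G − 10.0·n = (26.16, 16.91). Then |KN| = |N − K| = 31.15.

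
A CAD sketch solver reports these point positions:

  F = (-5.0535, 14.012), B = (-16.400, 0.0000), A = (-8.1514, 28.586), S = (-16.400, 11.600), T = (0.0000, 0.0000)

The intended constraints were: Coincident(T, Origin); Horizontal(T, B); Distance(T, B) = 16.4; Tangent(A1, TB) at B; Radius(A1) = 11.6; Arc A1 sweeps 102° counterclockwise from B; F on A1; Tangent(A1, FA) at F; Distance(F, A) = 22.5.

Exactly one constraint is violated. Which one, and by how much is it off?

Distance(F, A) = 22.5 — off by 7.60.

T = (0.00, 0.00) ✓; T.y = 0.00, B.y = 0.00 ✓; |TB| = 16.40 ✓; ∠(SB, BT) = 90.00° ✓; |SB| = 11.60 ✓; bearing(S→F) − bearing(S→B) = 102.0° ✓; |SF| = 11.60 ✓; ∠(SF, FA) = 90.00° ✓; |FA| = 14.90 ✗.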